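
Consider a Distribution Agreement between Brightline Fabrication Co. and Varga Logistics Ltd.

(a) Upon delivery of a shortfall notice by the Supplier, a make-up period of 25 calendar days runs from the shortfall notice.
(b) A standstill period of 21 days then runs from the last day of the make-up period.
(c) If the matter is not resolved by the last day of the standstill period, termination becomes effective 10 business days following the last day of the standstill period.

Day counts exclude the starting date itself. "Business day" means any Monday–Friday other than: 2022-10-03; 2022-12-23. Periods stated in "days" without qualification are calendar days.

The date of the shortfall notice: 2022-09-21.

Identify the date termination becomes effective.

Adding 25 calendar days to 2022-09-21 gives 2022-10-16, which is the last day of the make-up period.
The last day of the standstill period: 2022-10-16 + 21 days = 2022-11-06.
The date termination becomes effective: counting 10 business days from Sunday, 2022-11-06 (Nov 7, Nov 8, Nov 9, Nov 10, Nov 11, Nov 14, Nov 15, Nov 16, Nov 17, Nov 18, skipping weekends) reaches Friday, 2022-11-18.

2022-11-18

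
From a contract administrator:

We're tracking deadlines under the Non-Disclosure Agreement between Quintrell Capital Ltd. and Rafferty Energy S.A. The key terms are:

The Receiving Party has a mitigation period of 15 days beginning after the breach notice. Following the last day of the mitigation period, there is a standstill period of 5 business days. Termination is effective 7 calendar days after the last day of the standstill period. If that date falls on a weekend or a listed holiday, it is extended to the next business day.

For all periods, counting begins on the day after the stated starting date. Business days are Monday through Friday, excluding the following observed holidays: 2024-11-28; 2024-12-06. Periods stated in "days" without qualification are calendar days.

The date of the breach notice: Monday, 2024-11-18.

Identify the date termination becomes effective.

2024-12-18

The last day of the mitigation period: 15 calendar days after 2024-11-18 is 2024-12-03.
The last day of the standstill period: 5 business days after Tuesday, 2024-12-03, skipping weekends and the listed holiday on Dec 6 — Dec 4, Dec 5, Dec 9, Dec 10, Dec 11 — lands on Wednesday, 2024-12-11.
The date termination becomes effective: 7 calendar days after 2024-12-11 is 2024-12-18. 2024-12-18 is a Wednesday and is not a listed holiday, so no roll-forward applies.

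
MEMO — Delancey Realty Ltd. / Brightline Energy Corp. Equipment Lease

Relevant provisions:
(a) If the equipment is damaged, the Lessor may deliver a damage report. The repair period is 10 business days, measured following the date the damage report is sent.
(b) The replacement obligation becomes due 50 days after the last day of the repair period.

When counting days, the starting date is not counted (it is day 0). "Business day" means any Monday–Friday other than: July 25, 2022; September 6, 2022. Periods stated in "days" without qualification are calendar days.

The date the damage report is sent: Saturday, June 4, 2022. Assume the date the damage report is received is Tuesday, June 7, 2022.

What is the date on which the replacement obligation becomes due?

The last day of the repair period: counting 10 business days from Saturday, June 4, 2022 (Jun 6, Jun 7, Jun 8, Jun 9, Jun 10, Jun 13, Jun 14, Jun 15, Jun 16, Jun 17, skipping weekends) reaches Friday, June 17, 2022.
The date on which the replacement obligation becomes due: June 17, 2022 + 50 days = August 6, 2022.

August 6, 2022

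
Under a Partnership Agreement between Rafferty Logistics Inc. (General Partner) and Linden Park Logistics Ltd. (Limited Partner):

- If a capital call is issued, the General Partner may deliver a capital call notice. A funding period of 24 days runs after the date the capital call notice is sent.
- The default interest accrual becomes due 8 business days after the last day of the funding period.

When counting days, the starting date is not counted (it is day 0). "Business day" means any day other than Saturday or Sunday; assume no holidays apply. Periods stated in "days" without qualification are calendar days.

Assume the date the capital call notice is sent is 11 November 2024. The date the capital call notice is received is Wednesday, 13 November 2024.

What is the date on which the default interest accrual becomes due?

17 December 2024

The last day of the funding period: 11 November 2024 + 24 days = 5 December 2024.
From Thursday, 5 December 2024, 8 business days (Dec 6, Dec 9, Dec 10, Dec 11, Dec 12, Dec 13, Dec 16, Dec 17, skipping weekends) brings us to Tuesday, 17 December 2024, which is the date on which the default interest accrual becomes due.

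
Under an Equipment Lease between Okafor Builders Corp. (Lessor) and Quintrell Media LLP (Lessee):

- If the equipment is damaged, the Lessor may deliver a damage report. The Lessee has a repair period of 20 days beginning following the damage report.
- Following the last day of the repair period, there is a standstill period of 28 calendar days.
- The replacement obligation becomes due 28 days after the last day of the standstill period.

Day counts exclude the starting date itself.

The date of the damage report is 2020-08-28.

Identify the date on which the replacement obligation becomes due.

2020-11-12

Adding 20 calendar days to 2020-08-28 gives 2020-09-17, which is the last day of the repair period.
Adding 28 calendar days to 2020-09-17 gives 2020-10-15, which is the last day of the standstill period.
The date on which the replacement obligation becomes due: 28 calendar days after 2020-10-15 is 2020-11-12.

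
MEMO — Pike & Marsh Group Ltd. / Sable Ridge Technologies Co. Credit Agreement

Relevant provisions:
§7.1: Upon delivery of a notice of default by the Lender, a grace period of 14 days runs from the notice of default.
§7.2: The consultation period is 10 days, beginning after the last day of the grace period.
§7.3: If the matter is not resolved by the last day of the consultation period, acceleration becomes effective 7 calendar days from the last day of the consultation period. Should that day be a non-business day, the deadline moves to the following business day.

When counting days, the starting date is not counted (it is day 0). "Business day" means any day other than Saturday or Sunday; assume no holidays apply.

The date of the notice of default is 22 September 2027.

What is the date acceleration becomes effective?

25 October 2027

The last day of the grace period: 22 September 2027 + 14 days = 6 October 2027.
The last day of the consultation period: 6 October 2027 + 10 days = 16 October 2027.
The date acceleration becomes effective: 7 calendar days after 16 October 2027 is 23 October 2027. That falls on a Saturday, so it rolls to the next business day, Monday, 25 October 2027.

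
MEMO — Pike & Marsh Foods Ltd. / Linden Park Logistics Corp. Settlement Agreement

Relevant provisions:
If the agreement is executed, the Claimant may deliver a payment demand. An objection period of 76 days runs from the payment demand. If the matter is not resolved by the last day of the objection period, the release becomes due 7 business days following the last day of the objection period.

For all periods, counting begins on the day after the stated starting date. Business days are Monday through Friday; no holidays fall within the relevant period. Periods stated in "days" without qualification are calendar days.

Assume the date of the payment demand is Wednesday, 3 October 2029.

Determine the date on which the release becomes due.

27 December 2029

The last day of the objection period: 3 October 2029 + 76 days = 18 December 2029.
From Tuesday, 18 December 2029, 7 business days (Dec 19, Dec 20, Dec 21, Dec 24, Dec 25, Dec 26, Dec 27, skipping weekends) brings us to Thursday, 27 December 2029, which is the date on which the release becomes due.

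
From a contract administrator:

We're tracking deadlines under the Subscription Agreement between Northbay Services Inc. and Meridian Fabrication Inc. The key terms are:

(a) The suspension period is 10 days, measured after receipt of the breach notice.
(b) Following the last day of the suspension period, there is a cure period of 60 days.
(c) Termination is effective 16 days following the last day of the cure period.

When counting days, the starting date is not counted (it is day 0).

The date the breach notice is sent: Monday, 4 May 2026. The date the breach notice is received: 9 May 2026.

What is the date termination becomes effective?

3 August 2026

The last day of the suspension period: 10 calendar days after 9 May 2026 is 19 May 2026.
The last day of the cure period: 19 May 2026 + 60 days = 18 July 2026.
The date termination becomes effective: 18 July 2026 + 16 days = 3 August 2026.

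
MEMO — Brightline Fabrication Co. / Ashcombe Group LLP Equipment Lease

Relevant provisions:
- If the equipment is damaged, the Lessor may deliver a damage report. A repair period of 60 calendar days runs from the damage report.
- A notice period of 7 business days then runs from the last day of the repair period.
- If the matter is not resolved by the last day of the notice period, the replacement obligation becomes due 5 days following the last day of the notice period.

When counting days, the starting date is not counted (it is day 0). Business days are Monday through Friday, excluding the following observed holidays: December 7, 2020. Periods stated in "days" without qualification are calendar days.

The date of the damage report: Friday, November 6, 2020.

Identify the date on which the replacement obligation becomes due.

January 19, 2021

Adding 60 calendar days to November 6, 2020 gives January 5, 2021, which is the last day of the repair period.
The last day of the notice period: 7 business days after Tuesday, January 5, 2021, skipping weekends — Jan 6, Jan 7, Jan 8, Jan 11, Jan 12, Jan 13, Jan 14 — lands on Thursday, January 14, 2021.
The date on which the replacement obligation becomes due: 5 calendar days after January 14, 2021 is January 19, 2021.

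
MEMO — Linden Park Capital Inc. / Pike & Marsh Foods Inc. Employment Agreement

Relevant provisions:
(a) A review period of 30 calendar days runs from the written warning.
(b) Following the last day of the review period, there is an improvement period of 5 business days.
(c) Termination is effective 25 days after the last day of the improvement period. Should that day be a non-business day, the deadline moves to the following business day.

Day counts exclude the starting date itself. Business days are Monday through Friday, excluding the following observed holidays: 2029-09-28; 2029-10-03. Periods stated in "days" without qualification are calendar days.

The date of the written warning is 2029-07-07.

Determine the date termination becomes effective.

2029-09-07

The last day of the review period: 2029-07-07 + 30 days = 2029-08-06.
The last day of the improvement period: 5 business days after Monday, 2029-08-06, skipping weekends — Aug 7, Aug 8, Aug 9, Aug 10, Aug 13 — lands on Monday, 2029-08-13.
Adding 25 calendar days to 2029-08-13 gives 2029-09-07, which is the date termination becomes effective. 2029-09-07 is a Friday and is not a listed holiday, so no roll-forward applies.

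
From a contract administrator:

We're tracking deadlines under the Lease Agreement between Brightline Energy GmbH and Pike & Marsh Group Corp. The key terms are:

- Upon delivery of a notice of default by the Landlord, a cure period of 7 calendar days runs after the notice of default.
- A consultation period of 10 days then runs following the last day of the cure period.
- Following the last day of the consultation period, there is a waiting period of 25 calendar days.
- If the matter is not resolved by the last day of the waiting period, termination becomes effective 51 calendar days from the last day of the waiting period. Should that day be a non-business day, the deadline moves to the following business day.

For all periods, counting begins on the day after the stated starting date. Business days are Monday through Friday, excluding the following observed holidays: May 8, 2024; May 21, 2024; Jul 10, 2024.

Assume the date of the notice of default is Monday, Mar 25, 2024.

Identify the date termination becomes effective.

The last day of the cure period: Mar 25, 2024 + 7 days = Apr 1, 2024.
Adding 10 calendar days to Apr 1, 2024 gives Apr 11, 2024, which is the last day of the consultation period.
Adding 25 calendar days to Apr 11, 2024 gives May 6, 2024, which is the last day of the waiting period.
The date termination becomes effective: May 6, 2024 + 51 days = Jun 26, 2024. Jun 26, 2024 is a Wednesday and is not a listed holiday, so no roll-forward applies.

Jun 26, 2024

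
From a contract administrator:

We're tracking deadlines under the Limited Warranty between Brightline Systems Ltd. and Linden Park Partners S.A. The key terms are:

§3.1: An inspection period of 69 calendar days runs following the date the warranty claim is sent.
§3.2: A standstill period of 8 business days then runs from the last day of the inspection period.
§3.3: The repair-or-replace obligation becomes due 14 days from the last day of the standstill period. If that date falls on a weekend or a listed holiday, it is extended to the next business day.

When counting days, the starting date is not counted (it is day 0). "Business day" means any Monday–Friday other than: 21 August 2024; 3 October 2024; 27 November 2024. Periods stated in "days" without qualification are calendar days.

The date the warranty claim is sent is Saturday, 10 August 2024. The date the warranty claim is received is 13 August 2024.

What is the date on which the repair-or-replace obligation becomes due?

The last day of the inspection period: 10 August 2024 + 69 days = 18 October 2024.
The last day of the standstill period: counting 8 business days from Friday, 18 October 2024 (Oct 21, Oct 22, Oct 23, Oct 24, Oct 25, Oct 28, Oct 29, Oct 30, skipping weekends) reaches Wednesday, 30 October 2024.
The date on which the repair-or-replace obligation becomes due: 30 October 2024 + 14 days = 13 November 2024. 13 November 2024 is a Wednesday and is not a listed holiday, so no roll-forward applies.

13 November 2024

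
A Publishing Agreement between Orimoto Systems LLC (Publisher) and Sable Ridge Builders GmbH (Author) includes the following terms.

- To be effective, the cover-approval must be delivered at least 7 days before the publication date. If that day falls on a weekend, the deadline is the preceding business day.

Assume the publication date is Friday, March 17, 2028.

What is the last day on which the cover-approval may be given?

Counting back 7 calendar days from March 17, 2028 gives March 10, 2028. That is a Friday, so no adjustment is needed.

March 10, 2028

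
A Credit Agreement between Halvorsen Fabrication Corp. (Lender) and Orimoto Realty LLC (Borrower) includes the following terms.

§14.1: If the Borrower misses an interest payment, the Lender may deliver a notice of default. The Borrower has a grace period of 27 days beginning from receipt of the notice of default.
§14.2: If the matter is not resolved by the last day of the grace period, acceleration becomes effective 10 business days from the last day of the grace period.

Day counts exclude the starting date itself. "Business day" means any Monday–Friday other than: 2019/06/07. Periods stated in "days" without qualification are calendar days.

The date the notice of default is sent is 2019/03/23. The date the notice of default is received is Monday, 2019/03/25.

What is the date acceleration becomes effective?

2019/05/03

The last day of the grace period: 2019/03/25 + 27 days = 2019/04/21.
The date acceleration becomes effective: 10 business days after Sunday, 2019/04/21, skipping weekends — Apr 22, Apr 23, Apr 24, Apr 25, Apr 26, Apr 29, Apr 30, May 1, May 2, May 3 — lands on Friday, 2019/05/03.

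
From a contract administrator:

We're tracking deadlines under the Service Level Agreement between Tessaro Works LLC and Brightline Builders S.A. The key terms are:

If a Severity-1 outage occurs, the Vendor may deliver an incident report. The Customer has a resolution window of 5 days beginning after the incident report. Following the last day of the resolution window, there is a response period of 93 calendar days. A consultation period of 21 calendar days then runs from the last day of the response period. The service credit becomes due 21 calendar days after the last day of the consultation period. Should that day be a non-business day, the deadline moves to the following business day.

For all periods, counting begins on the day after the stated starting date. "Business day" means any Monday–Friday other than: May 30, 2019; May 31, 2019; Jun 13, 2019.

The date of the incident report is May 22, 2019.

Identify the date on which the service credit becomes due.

The last day of the resolution window: 5 calendar days after May 22, 2019 is May 27, 2019.
The last day of the response period: 93 calendar days after May 27, 2019 is Aug 28, 2019.
The last day of the consultation period: Aug 28, 2019 + 21 days = Sep 18, 2019.
Adding 21 calendar days to Sep 18, 2019 gives Oct 9, 2019, which is the date on which the service credit becomes due. Oct 9, 2019 is a Wednesday and is not a listed holiday, so no roll-forward applies.

Oct 9, 2019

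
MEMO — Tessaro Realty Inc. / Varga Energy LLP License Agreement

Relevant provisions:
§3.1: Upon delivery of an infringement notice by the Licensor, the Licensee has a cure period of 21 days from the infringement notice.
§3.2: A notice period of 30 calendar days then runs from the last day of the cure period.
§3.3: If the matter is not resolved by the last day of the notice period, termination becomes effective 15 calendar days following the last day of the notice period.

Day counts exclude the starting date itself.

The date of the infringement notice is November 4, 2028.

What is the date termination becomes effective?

January 9, 2029

Adding 21 calendar days to November 4, 2028 gives November 25, 2028, which is the last day of the cure period.
The last day of the notice period: 30 calendar days after November 25, 2028 is December 25, 2028.
Adding 15 calendar days to December 25, 2028 gives January 9, 2029, which is the date termination becomes effective.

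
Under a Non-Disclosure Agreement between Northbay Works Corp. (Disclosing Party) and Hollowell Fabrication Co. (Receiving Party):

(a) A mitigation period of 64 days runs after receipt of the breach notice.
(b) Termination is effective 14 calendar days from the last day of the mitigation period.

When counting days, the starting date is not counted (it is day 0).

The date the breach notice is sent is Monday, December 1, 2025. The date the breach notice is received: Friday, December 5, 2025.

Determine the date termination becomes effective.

The last day of the mitigation period: December 5, 2025 + 64 days = February 7, 2026.
The date termination becomes effective: February 7, 2026 + 14 days = February 21, 2026.

February 21, 2026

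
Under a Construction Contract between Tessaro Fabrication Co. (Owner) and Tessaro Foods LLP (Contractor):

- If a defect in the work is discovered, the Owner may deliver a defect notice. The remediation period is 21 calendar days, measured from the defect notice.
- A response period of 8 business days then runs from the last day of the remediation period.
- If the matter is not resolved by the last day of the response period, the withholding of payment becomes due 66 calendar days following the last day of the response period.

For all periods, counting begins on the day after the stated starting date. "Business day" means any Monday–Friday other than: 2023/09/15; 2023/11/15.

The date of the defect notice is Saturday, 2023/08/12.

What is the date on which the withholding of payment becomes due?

2023/11/18

The last day of the remediation period: 2023/08/12 + 21 days = 2023/09/02.
The last day of the response period: 8 business days after Saturday, 2023/09/02, skipping weekends — Sep 4, Sep 5, Sep 6, Sep 7, Sep 8, Sep 11, Sep 12, Sep 13 — lands on Wednesday, 2023/09/13.
The date on which the withholding of payment becomes due: 2023/09/13 + 66 days = 2023/11/18.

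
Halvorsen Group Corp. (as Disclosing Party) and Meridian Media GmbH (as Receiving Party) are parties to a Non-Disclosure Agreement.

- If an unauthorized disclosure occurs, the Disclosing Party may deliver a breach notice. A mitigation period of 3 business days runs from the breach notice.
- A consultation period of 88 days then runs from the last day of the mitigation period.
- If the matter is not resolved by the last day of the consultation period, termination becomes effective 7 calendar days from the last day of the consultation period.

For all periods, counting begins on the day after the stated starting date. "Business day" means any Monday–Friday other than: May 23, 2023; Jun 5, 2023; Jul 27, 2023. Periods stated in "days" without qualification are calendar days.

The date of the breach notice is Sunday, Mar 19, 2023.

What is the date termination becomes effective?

The last day of the mitigation period: 3 business days after Sunday, Mar 19, 2023, skipping weekends — Mar 20, Mar 21, Mar 22 — lands on Wednesday, Mar 22, 2023.
Adding 88 calendar days to Mar 22, 2023 gives Jun 18, 2023, which is the last day of the consultation period.
Adding 7 calendar days to Jun 18, 2023 gives Jun 25, 2023, which is the date termination becomes effective.

Jun 25, 2023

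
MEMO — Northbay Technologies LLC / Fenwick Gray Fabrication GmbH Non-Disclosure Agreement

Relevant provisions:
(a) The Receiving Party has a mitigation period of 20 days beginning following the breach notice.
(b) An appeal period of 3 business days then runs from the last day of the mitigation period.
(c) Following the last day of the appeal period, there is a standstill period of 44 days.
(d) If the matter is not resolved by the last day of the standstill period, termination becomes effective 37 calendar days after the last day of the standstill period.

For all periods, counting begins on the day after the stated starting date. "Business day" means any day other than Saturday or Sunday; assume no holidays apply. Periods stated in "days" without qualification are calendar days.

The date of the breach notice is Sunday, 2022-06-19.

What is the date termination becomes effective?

The last day of the mitigation period: 20 calendar days after 2022-06-19 is 2022-07-09.
The last day of the appeal period: 3 business days after Saturday, 2022-07-09, skipping weekends — Jul 11, Jul 12, Jul 13 — lands on Wednesday, 2022-07-13.
Adding 44 calendar days to 2022-07-13 gives 2022-08-26, which is the last day of the standstill period.
Adding 37 calendar days to 2022-08-26 gives 2022-10-02, which is the date termination becomes effective.

2022-10-02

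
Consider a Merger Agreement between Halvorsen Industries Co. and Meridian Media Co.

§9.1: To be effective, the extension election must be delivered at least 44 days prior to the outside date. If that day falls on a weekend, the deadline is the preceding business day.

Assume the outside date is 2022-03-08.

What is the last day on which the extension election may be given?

2022-01-21

2022-03-08 minus 44 days is 2022-01-23. That is a Sunday, so the deadline moves back to Friday, 2022-01-21.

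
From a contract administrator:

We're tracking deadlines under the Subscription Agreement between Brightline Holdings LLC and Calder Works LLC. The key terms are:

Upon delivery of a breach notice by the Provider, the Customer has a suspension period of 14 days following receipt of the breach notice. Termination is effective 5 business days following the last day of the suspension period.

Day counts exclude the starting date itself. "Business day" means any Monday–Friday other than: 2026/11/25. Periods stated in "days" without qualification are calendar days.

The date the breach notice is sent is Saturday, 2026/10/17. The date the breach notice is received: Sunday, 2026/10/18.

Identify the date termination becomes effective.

2026/11/06

Adding 14 calendar days to 2026/10/18 gives 2026/11/01, which is the last day of the suspension period.
The date termination becomes effective: counting 5 business days from Sunday, 2026/11/01 (Nov 2, Nov 3, Nov 4, Nov 5, Nov 6, skipping weekends) reaches Friday, 2026/11/06.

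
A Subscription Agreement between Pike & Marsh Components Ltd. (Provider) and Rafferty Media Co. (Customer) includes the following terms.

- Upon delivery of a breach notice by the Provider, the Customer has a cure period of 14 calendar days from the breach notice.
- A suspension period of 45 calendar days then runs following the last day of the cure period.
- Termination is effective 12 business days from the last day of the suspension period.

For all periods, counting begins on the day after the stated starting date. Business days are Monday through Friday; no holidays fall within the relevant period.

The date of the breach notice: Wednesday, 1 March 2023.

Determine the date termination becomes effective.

Adding 14 calendar days to 1 March 2023 gives 15 March 2023, which is the last day of the cure period.
Adding 45 calendar days to 15 March 2023 gives 29 April 2023, which is the last day of the suspension period.
The date termination becomes effective: 12 business days after Saturday, 29 April 2023, skipping weekends — May 1, May 2, May 3, May 4, …, May 12, May 15, May 16 — lands on Tuesday, 16 May 2023.

16 May 2023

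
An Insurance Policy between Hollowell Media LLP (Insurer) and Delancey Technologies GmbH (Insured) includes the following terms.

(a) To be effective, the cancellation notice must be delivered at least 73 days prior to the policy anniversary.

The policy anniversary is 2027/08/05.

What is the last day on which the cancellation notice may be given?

2027/05/24

Counting back 73 calendar days from 2027/08/05 gives 2027/05/24.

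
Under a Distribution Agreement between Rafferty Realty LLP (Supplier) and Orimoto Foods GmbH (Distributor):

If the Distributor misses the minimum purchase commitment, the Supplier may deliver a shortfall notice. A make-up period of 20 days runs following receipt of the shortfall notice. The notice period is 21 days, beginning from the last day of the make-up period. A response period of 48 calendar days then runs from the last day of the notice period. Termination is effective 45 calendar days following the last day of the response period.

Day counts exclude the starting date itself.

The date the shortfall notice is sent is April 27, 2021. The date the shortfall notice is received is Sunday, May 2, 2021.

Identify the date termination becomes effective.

September 13, 2021

The last day of the make-up period: May 2, 2021 + 20 days = May 22, 2021.
Adding 21 calendar days to May 22, 2021 gives June 12, 2021, which is the last day of the notice period.
Adding 48 calendar days to June 12, 2021 gives July 30, 2021, which is the last day of the response period.
Adding 45 calendar days to July 30, 2021 gives September 13, 2021, which is the date termination becomes effective.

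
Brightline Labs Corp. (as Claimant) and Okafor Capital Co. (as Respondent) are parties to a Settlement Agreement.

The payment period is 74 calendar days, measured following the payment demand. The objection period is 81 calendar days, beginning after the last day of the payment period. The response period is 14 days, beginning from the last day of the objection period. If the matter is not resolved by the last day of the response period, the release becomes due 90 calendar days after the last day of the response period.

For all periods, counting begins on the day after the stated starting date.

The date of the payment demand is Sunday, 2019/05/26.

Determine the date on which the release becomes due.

2020/02/09

The last day of the payment period: 74 calendar days after 2019/05/26 is 2019/08/08.
The last day of the objection period: 81 calendar days after 2019/08/08 is 2019/10/28.
The last day of the response period: 14 calendar days after 2019/10/28 is 2019/11/11.
The date on which the release becomes due: 90 calendar days after 2019/11/11 is 2020/02/09.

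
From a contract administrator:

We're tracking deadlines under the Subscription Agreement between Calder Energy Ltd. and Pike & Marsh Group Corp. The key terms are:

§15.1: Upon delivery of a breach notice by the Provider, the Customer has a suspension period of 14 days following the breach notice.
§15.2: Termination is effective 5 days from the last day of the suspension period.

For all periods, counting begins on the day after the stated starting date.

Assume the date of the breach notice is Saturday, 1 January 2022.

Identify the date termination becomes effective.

20 January 2022

The last day of the suspension period: 14 calendar days after 1 January 2022 is 15 January 2022.
The date termination becomes effective: 5 calendar days after 15 January 2022 is 20 January 2022.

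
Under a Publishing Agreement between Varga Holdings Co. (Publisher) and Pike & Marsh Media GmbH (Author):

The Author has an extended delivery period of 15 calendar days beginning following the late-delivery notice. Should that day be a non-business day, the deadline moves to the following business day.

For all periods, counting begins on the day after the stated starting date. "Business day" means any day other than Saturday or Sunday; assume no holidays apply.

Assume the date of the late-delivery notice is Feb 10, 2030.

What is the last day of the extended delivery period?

Feb 25, 2030

The last day of the extended delivery period: 15 calendar days after Feb 10, 2030 is Feb 25, 2030. Feb 25, 2030 is a Monday, so no roll-forward applies.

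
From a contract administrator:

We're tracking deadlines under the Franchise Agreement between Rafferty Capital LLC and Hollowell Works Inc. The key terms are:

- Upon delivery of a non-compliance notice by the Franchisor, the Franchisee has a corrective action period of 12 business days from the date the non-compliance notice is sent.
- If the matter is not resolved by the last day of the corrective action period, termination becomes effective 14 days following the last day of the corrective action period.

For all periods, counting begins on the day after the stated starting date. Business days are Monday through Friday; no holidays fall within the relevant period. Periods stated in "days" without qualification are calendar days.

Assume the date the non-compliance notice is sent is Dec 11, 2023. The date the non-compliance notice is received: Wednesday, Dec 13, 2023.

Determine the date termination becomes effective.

Jan 10, 2024

From Monday, Dec 11, 2023, 12 business days (Dec 12, Dec 13, Dec 14, Dec 15, …, Dec 25, Dec 26, Dec 27, skipping weekends) brings us to Wednesday, Dec 27, 2023, which is the last day of the corrective action period.
The date termination becomes effective: 14 calendar days after Dec 27, 2023 is Jan 10, 2024.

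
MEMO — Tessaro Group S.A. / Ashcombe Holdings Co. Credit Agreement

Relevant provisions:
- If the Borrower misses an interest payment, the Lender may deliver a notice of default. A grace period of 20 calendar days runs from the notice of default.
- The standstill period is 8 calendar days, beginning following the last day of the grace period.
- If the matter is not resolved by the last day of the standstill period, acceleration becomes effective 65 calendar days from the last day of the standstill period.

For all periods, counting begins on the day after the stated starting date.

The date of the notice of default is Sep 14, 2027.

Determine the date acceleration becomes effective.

The last day of the grace period: Sep 14, 2027 + 20 days = Oct 4, 2027.
Adding 8 calendar days to Oct 4, 2027 gives Oct 12, 2027, which is the last day of the standstill period.
Adding 65 calendar days to Oct 12, 2027 gives Dec 16, 2027, which is the date acceleration becomes effective.

Dec 16, 2027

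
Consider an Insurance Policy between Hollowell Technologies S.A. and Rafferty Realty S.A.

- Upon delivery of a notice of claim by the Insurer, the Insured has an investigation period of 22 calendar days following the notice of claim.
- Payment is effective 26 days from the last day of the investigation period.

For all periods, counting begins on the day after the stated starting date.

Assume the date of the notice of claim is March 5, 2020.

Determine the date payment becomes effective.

April 22, 2020

Adding 22 calendar days to March 5, 2020 gives March 27, 2020, which is the last day of the investigation period.
The date payment becomes effective: 26 calendar days after March 27, 2020 is April 22, 2020.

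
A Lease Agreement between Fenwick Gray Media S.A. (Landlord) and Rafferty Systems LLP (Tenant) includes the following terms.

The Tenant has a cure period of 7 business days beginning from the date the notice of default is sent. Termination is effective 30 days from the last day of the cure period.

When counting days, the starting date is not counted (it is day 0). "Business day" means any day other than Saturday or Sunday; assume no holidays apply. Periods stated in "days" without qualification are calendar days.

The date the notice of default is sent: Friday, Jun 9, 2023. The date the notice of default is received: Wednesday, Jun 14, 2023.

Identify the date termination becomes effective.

The last day of the cure period: counting 7 business days from Friday, Jun 9, 2023 (Jun 12, Jun 13, Jun 14, Jun 15, Jun 16, Jun 19, Jun 20, skipping weekends) reaches Tuesday, Jun 20, 2023.
The date termination becomes effective: 30 calendar days after Jun 20, 2023 is Jul 20, 2023.

Jul 20, 2023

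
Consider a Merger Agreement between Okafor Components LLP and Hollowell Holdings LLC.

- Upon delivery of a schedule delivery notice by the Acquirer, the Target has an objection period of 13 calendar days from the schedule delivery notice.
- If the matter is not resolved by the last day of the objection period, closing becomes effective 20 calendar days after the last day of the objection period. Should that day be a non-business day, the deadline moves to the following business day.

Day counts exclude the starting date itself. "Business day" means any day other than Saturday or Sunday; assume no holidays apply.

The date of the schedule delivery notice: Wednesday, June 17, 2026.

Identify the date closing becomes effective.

Adding 13 calendar days to June 17, 2026 gives June 30, 2026, which is the last day of the objection period.
Adding 20 calendar days to June 30, 2026 gives July 20, 2026, which is the date closing becomes effective. July 20, 2026 is a Monday, so no roll-forward applies.

July 20, 2026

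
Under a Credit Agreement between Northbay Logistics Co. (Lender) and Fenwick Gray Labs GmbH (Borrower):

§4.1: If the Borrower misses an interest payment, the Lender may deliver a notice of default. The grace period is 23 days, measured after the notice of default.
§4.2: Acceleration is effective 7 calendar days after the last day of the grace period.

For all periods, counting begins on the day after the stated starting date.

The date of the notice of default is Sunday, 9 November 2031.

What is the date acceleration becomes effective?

The last day of the grace period: 23 calendar days after 9 November 2031 is 2 December 2031.
The date acceleration becomes effective: 7 calendar days after 2 December 2031 is 9 December 2031.

9 December 2031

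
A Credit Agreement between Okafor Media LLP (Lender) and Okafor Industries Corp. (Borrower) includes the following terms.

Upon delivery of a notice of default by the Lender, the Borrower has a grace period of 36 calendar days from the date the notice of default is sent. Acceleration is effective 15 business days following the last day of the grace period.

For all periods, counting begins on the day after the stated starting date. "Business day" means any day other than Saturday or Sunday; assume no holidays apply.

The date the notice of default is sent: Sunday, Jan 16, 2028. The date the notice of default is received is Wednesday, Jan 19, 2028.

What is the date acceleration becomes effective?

Adding 36 calendar days to Jan 16, 2028 gives Feb 21, 2028, which is the last day of the grace period.
From Monday, Feb 21, 2028, 15 business days (Feb 22, Feb 23, Feb 24, Feb 25, …, Mar 9, Mar 10, Mar 13, skipping weekends) brings us to Monday, Mar 13, 2028, which is the date acceleration becomes effective.

Mar 13, 2028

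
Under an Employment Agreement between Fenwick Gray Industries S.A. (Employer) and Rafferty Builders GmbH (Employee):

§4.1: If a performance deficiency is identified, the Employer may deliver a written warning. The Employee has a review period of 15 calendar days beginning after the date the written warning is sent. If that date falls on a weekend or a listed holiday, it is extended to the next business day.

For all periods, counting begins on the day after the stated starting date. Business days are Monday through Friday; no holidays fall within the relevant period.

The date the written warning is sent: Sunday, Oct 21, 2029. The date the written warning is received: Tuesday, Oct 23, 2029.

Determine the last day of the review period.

Adding 15 calendar days to Oct 21, 2029 gives Nov 5, 2029, which is the last day of the review period. Nov 5, 2029 is a Monday, so no roll-forward applies.

Nov 5, 2029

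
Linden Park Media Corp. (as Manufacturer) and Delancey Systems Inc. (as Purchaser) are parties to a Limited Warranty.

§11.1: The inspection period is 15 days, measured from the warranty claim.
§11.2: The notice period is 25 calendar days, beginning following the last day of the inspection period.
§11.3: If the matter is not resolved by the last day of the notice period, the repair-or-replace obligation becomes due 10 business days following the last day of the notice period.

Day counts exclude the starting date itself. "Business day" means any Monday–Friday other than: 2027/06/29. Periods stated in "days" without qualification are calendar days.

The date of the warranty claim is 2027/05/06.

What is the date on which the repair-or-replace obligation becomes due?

2027/06/30

Adding 15 calendar days to 2027/05/06 gives 2027/05/21, which is the last day of the inspection period.
Adding 25 calendar days to 2027/05/21 gives 2027/06/15, which is the last day of the notice period.
From Tuesday, 2027/06/15, 10 business days (Jun 16, Jun 17, Jun 18, Jun 21, Jun 22, Jun 23, Jun 24, Jun 25, Jun 28, Jun 30, skipping weekends and the listed holiday on Jun 29) brings us to Wednesday, 2027/06/30, which is the date on which the repair-or-replace obligation becomes due.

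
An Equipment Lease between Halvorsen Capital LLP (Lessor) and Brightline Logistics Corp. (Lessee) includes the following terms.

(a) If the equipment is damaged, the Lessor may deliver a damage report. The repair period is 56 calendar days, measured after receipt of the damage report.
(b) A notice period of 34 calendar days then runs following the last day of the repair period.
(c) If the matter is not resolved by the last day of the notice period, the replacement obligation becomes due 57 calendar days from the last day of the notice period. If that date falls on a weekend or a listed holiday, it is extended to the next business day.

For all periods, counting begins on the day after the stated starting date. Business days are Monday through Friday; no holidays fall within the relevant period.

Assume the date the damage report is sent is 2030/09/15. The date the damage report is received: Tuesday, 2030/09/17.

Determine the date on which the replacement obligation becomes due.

Adding 56 calendar days to 2030/09/17 gives 2030/11/12, which is the last day of the repair period.
Adding 34 calendar days to 2030/11/12 gives 2030/12/16, which is the last day of the notice period.
The date on which the replacement obligation becomes due: 2030/12/16 + 57 days = 2031/02/11. 2031/02/11 is a Tuesday, so no roll-forward applies.

2031/02/11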